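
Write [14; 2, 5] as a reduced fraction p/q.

159/11

Using pₖ = aₖpₖ₋₁ + pₖ₋₂ and qₖ = aₖqₖ₋₁ + qₖ₋₂:
  k=0: a=14, p=14, q=1
  k=1: a=2, p=29, q=2
  k=2: a=5, p=159, q=11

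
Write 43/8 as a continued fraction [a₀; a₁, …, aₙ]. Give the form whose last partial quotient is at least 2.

43 = 5×8 + 3
8 = 2×3 + 2
3 = 1×2 + 1
2 = 2×1 + 0  (stop)
So 43/8 = [5; 2, 1, 2].

[5; 2, 1, 2]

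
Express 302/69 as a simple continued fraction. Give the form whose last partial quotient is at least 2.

302 = 4*69 + 26
69 = 2*26 + 17
26 = 1*17 + 9
17 = 1*9 + 8
9 = 1*8 + 1
8 = 8*1 + 0  (stop)
So 302/69 = [4; 2, 1, 1, 1, 8].

[4; 2, 1, 1, 1, 8]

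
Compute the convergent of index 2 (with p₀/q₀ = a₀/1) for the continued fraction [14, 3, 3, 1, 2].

Using pₖ = aₖpₖ₋₁ + pₖ₋₂, qₖ = aₖqₖ₋₁ + qₖ₋₂ (with p₋₁=1, p₋₂=0, q₋₁=0, q₋₂=1):
  k=0: a=14, p=14, q=1
  k=1: a=3, p=43, q=3
  k=2: a=3, p=143, q=10

143/10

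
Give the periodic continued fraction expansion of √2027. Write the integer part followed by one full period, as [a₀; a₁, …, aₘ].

a₀ = ⌊√2027⌋ = 45.

[45; 45, 90]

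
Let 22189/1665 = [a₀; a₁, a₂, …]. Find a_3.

2

22189 = 13·1665 + 544   →  a_0 = 13
1665 = 3·544 + 33   →  a_1 = 3
544 = 16·33 + 16   →  a_2 = 16
33 = 2·16 + 1   →  a_3 = 2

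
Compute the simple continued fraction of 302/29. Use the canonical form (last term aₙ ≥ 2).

[10; 2, 2, 2, 2]

302 = 10*29 + 12
29 = 2*12 + 5
12 = 2*5 + 2
5 = 2*2 + 1
2 = 2*1 + 0  (stop)
So 302/29 = [10; 2, 2, 2, 2].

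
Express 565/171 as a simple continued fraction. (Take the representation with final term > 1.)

565 = 3×171 + 52
171 = 3×52 + 15
52 = 3×15 + 7
15 = 2×7 + 1
7 = 7×1 + 0  (stop)
So 565/171 = [3; 3, 3, 2, 7].

[3; 3, 3, 2, 7]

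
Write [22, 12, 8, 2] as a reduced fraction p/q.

4549/206

Using pₖ = aₖpₖ₋₁ + pₖ₋₂ and qₖ = aₖqₖ₋₁ + qₖ₋₂:
  k=0: a=22, p=22, q=1
  k=1: a=12, p=265, q=12
  k=2: a=8, p=2142, q=97
  k=3: a=2, p=4549, q=206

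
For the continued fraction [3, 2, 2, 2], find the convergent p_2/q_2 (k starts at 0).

17/5

Using pₖ = aₖpₖ₋₁ + pₖ₋₂, qₖ = aₖqₖ₋₁ + qₖ₋₂ (with p₋₁=1, p₋₂=0, q₋₁=0, q₋₂=1):
  k=0: a=3, p=3, q=1
  k=1: a=2, p=7, q=2
  k=2: a=2, p=17, q=5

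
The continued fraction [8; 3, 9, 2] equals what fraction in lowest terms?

Using pₖ = aₖpₖ₋₁ + pₖ₋₂ and qₖ = aₖqₖ₋₁ + qₖ₋₂:
  k=0: a=8, p=8, q=1
  k=1: a=3, p=25, q=3
  k=2: a=9, p=233, q=28
  k=3: a=2, p=491, q=59

491/59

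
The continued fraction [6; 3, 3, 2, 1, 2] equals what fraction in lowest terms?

Fold from the inside: start with 2/1.
  1 + 1/2 = 3/2
  2 + 2/3 = 8/3
  3 + 3/8 = 27/8
  3 + 8/27 = 89/27
  6 + 27/89 = 561/89

561/89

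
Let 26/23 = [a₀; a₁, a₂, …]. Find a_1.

26 = 1·23 + 3   →  a_0 = 1
23 = 7·3 + 2   →  a_1 = 7

7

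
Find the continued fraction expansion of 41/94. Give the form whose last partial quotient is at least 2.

41 = 0×94 + 41
94 = 2×41 + 12
41 = 3×12 + 5
12 = 2×5 + 2
5 = 2×2 + 1
2 = 2×1 + 0  (stop)
So 41/94 = [0; 2, 3, 2, 2, 2].

[0; 2, 3, 2, 2, 2]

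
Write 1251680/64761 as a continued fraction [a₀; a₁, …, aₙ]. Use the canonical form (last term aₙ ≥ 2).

[19; 3, 19, 3, 17, 10, 2]

1251680 = 19*64761 + 21221
64761 = 3*21221 + 1098
21221 = 19*1098 + 359
1098 = 3*359 + 21
359 = 17*21 + 2
21 = 10*2 + 1
2 = 2*1 + 0  (stop)
So 1251680/64761 = [19; 3, 19, 3, 17, 10, 2].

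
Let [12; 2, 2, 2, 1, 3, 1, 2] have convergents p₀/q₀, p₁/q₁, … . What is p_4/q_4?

Using pₖ = aₖpₖ₋₁ + pₖ₋₂, qₖ = aₖqₖ₋₁ + qₖ₋₂ (with p₋₁=1, p₋₂=0, q₋₁=0, q₋₂=1):
  k=0: a=12, p=12, q=1
  k=1: a=2, p=25, q=2
  k=2: a=2, p=62, q=5
  k=3: a=2, p=149, q=12
  k=4: a=1, p=211, q=17

211/17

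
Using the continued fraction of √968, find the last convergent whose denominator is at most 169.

2209/71

√968 = [31; 8, 1, 6, 1, 8, 62, …] (period length 6).
Convergents:
  p_0/q_0 = 31/1
  p_1/q_1 = 249/8
  p_2/q_2 = 280/9
  p_3/q_3 = 1929/62
  p_4/q_4 = 2209/71
  p_5/q_5 = 19601/630
q_4 = 71 ≤ 169 < 630 = q_5, so the answer is 2209/71.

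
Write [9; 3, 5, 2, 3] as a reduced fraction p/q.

Fold from the inside: start with 3/1.
  2 + 1/3 = 7/3
  5 + 3/7 = 38/7
  3 + 7/38 = 121/38
  9 + 38/121 = 1127/121

1127/121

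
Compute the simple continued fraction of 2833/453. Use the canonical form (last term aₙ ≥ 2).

2833 = 6*453 + 115
453 = 3*115 + 108
115 = 1*108 + 7
108 = 15*7 + 3
7 = 2*3 + 1
3 = 3*1 + 0  (stop)
So 2833/453 = [6; 3, 1, 15, 2, 3].

[6; 3, 1, 15, 2, 3]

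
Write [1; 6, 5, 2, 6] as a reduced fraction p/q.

Fold from the inside: start with 6/1.
  2 + 1/6 = 13/6
  5 + 6/13 = 71/13
  6 + 13/71 = 439/71
  1 + 71/439 = 510/439

510/439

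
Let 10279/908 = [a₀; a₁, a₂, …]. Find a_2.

10279 = 11·908 + 291   →  a_0 = 11
908 = 3·291 + 35   →  a_1 = 3
291 = 8·35 + 11   →  a_2 = 8

8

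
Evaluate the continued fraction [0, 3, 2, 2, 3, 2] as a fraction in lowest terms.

39/133

Fold from the inside: start with 2/1.
  3 + 1/2 = 7/2
  2 + 2/7 = 16/7
  2 + 7/16 = 39/16
  3 + 16/39 = 133/39
  0 + 39/133 = 39/133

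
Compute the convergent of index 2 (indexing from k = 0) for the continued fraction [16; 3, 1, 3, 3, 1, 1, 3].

Using pₖ = aₖpₖ₋₁ + pₖ₋₂, qₖ = aₖqₖ₋₁ + qₖ₋₂ (with p₋₁=1, p₋₂=0, q₋₁=0, q₋₂=1):
  k=0: a=16, p=16, q=1
  k=1: a=3, p=49, q=3
  k=2: a=1, p=65, q=4

65/4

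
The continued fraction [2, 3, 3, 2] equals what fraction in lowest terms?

53/23

Fold from the inside: start with 2/1.
  3 + 1/2 = 7/2
  3 + 2/7 = 23/7
  2 + 7/23 = 53/23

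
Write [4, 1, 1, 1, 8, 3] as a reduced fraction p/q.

Fold from the inside: start with 3/1.
  8 + 1/3 = 25/3
  1 + 3/25 = 28/25
  1 + 25/28 = 53/28
  1 + 28/53 = 81/53
  4 + 53/81 = 377/81

377/81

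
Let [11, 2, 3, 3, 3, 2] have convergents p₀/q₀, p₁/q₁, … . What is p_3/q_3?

263/23

Using pₖ = aₖpₖ₋₁ + pₖ₋₂, qₖ = aₖqₖ₋₁ + qₖ₋₂ (with p₋₁=1, p₋₂=0, q₋₁=0, q₋₂=1):
  k=0: a=11, p=11, q=1
  k=1: a=2, p=23, q=2
  k=2: a=3, p=80, q=7
  k=3: a=3, p=263, q=23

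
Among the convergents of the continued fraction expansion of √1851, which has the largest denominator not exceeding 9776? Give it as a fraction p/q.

159143/3699

√1851 = [43; 43, 86, …] (period length 2).
Convergents:
  p_0/q_0 = 43/1
  p_1/q_1 = 1850/43
  p_2/q_2 = 159143/3699
  p_3/q_3 = 6844999/159100
q_2 = 3699 ≤ 9776 < 159100 = q_3, so the answer is 159143/3699.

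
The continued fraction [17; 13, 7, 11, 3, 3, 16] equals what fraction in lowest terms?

Using pₖ = aₖpₖ₋₁ + pₖ₋₂ and qₖ = aₖqₖ₋₁ + qₖ₋₂:
  k=0: a=17, p=17, q=1
  k=1: a=13, p=222, q=13
  k=2: a=7, p=1571, q=92
  k=3: a=11, p=17503, q=1025
  k=4: a=3, p=54080, q=3167
  k=5: a=3, p=179743, q=10526
  k=6: a=16, p=2929968, q=171583

2929968/171583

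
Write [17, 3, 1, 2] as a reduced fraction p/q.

190/11

Using pₖ = aₖpₖ₋₁ + pₖ₋₂ and qₖ = aₖqₖ₋₁ + qₖ₋₂:
  k=0: a=17, p=17, q=1
  k=1: a=3, p=52, q=3
  k=2: a=1, p=69, q=4
  k=3: a=2, p=190, q=11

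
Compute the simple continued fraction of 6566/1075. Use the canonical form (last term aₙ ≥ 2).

6566 = 6×1075 + 116
1075 = 9×116 + 31
116 = 3×31 + 23
31 = 1×23 + 8
23 = 2×8 + 7
8 = 1×7 + 1
7 = 7×1 + 0  (stop)
So 6566/1075 = [6; 9, 3, 1, 2, 1, 7].

[6; 9, 3, 1, 2, 1, 7]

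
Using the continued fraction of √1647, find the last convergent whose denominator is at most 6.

√1647 = [40; 1, 1, 2, 1, 1, 80, …] (period length 6).
Convergents:
  p_0/q_0 = 40/1
  p_1/q_1 = 41/1
  p_2/q_2 = 81/2
  p_3/q_3 = 203/5
  p_4/q_4 = 284/7
q_3 = 5 ≤ 6 < 7 = q_4, so the answer is 203/5.

203/5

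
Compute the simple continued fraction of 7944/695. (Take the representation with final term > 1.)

[11; 2, 3, 12, 8]

7944 = 11·695 + 299
695 = 2·299 + 97
299 = 3·97 + 8
97 = 12·8 + 1
8 = 8·1 + 0  (stop)
So 7944/695 = [11; 2, 3, 12, 8].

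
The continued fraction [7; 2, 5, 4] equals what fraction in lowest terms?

Fold from the inside: start with 4/1.
  5 + 1/4 = 21/4
  2 + 4/21 = 46/21
  7 + 21/46 = 343/46

343/46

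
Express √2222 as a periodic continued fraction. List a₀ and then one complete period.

[47; 7, 4, 7, 94]

a₀ = ⌊√2222⌋ = 47.
With m₀=0, d₀=1 and mₖ₊₁ = dₖaₖ − mₖ, dₖ₊₁ = (n − mₖ₊₁²)/dₖ, aₖ₊₁ = ⌊(a₀+mₖ₊₁)/dₖ₊₁⌋:
  k=1: m=47, d=13, a=7
  k=2: m=44, d=22, a=4
  k=3: m=44, d=13, a=7
  k=4: m=47, d=1, a=94
d=1 and a=2a₀=94 at k=4, so the next step gives (m, d) = (47, 13) again — its k=1 value — and the period has length 4.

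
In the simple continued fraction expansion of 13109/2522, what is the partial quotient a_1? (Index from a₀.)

13109 = 5·2522 + 499   →  a_0 = 5
2522 = 5·499 + 27   →  a_1 = 5

5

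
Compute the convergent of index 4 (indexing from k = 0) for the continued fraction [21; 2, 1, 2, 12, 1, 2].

2116/99

Using pₖ = aₖpₖ₋₁ + pₖ₋₂, qₖ = aₖqₖ₋₁ + qₖ₋₂ (with p₋₁=1, p₋₂=0, q₋₁=0, q₋₂=1):
  k=0: a=21, p=21, q=1
  k=1: a=2, p=43, q=2
  k=2: a=1, p=64, q=3
  k=3: a=2, p=171, q=8
  k=4: a=12, p=2116, q=99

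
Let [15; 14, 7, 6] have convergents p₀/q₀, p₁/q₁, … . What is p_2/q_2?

Using pₖ = aₖpₖ₋₁ + pₖ₋₂, qₖ = aₖqₖ₋₁ + qₖ₋₂ (with p₋₁=1, p₋₂=0, q₋₁=0, q₋₂=1):
  k=0: a=15, p=15, q=1
  k=1: a=14, p=211, q=14
  k=2: a=7, p=1492, q=99

1492/99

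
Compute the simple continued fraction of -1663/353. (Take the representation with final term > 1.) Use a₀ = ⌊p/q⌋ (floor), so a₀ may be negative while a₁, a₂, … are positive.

-1663 = -5*353 + 102
353 = 3*102 + 47
102 = 2*47 + 8
47 = 5*8 + 7
8 = 1*7 + 1
7 = 7*1 + 0  (stop)
So -1663/353 = [-5; 3, 2, 5, 1, 7].

[-5; 3, 2, 5, 1, 7]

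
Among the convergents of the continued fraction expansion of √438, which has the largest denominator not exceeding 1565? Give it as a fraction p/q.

12285/587

√438 = [20; 1, 12, 1, 40, …] (period length 4).
Convergents:
  p_0/q_0 = 20/1
  p_1/q_1 = 21/1
  p_2/q_2 = 272/13
  p_3/q_3 = 293/14
  p_4/q_4 = 11992/573
  p_5/q_5 = 12285/587
  p_6/q_6 = 159412/7617
q_5 = 587 ≤ 1565 < 7617 = q_6, so the answer is 12285/587.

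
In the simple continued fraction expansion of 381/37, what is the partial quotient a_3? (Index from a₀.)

1

381 = 10·37 + 11   →  a_0 = 10
37 = 3·11 + 4   →  a_1 = 3
11 = 2·4 + 3   →  a_2 = 2
4 = 1·3 + 1   →  a_3 = 1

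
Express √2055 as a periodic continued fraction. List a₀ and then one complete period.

[45; 3, 90]

a₀ = ⌊√2055⌋ = 45.
With m₀=0, d₀=1 and mₖ₊₁ = dₖaₖ − mₖ, dₖ₊₁ = (n − mₖ₊₁²)/dₖ, aₖ₊₁ = ⌊(a₀+mₖ₊₁)/dₖ₊₁⌋:
  k=1: m=45, d=30, a=3
  k=2: m=45, d=1, a=90
d=1 and a=2a₀=90 at k=2, so the next step gives (m, d) = (45, 30) again — its k=1 value — and the period has length 2.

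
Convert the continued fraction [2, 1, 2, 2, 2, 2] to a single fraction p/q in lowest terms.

Fold from the inside: start with 2/1.
  2 + 1/2 = 5/2
  2 + 2/5 = 12/5
  2 + 5/12 = 29/12
  1 + 12/29 = 41/29
  2 + 29/41 = 111/41

111/41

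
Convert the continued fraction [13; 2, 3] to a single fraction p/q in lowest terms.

94/7

Using pₖ = aₖpₖ₋₁ + pₖ₋₂ and qₖ = aₖqₖ₋₁ + qₖ₋₂:
  k=0: a=13, p=13, q=1
  k=1: a=2, p=27, q=2
  k=2: a=3, p=94, q=7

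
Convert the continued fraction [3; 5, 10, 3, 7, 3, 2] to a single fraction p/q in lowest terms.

26896/8415

Fold from the inside: start with 2/1.
  3 + 1/2 = 7/2
  7 + 2/7 = 51/7
  3 + 7/51 = 160/51
  10 + 51/160 = 1651/160
  5 + 160/1651 = 8415/1651
  3 + 1651/8415 = 26896/8415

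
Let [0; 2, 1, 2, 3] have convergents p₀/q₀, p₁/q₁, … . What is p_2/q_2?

1/3

Using pₖ = aₖpₖ₋₁ + pₖ₋₂, qₖ = aₖqₖ₋₁ + qₖ₋₂ (with p₋₁=1, p₋₂=0, q₋₁=0, q₋₂=1):
  k=0: a=0, p=0, q=1
  k=1: a=2, p=1, q=2
  k=2: a=1, p=1, q=3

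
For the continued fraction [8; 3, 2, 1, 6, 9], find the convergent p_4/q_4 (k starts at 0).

556/67

Using pₖ = aₖpₖ₋₁ + pₖ₋₂, qₖ = aₖqₖ₋₁ + qₖ₋₂ (with p₋₁=1, p₋₂=0, q₋₁=0, q₋₂=1):
  k=0: a=8, p=8, q=1
  k=1: a=3, p=25, q=3
  k=2: a=2, p=58, q=7
  k=3: a=1, p=83, q=10
  k=4: a=6, p=556, q=67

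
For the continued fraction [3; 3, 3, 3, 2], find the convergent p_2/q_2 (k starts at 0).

Using pₖ = aₖpₖ₋₁ + pₖ₋₂, qₖ = aₖqₖ₋₁ + qₖ₋₂ (with p₋₁=1, p₋₂=0, q₋₁=0, q₋₂=1):
  k=0: a=3, p=3, q=1
  k=1: a=3, p=10, q=3
  k=2: a=3, p=33, q=10

33/10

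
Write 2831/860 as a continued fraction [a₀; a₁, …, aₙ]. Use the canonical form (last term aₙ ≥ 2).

[3; 3, 2, 2, 1, 8, 4]

2831 = 3×860 + 251
860 = 3×251 + 107
251 = 2×107 + 37
107 = 2×37 + 33
37 = 1×33 + 4
33 = 8×4 + 1
4 = 4×1 + 0  (stop)
So 2831/860 = [3; 3, 2, 2, 1, 8, 4].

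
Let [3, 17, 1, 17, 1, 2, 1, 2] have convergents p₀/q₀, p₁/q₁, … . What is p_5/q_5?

3071/1005

Using pₖ = aₖpₖ₋₁ + pₖ₋₂, qₖ = aₖqₖ₋₁ + qₖ₋₂ (with p₋₁=1, p₋₂=0, q₋₁=0, q₋₂=1):
  k=0: a=3, p=3, q=1
  k=1: a=17, p=52, q=17
  k=2: a=1, p=55, q=18
  k=3: a=17, p=987, q=323
  k=4: a=1, p=1042, q=341
  k=5: a=2, p=3071, q=1005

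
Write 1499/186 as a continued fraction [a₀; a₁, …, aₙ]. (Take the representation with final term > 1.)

[8; 16, 1, 10]

1499 = 8*186 + 11
186 = 16*11 + 10
11 = 1*10 + 1
10 = 10*1 + 0  (stop)
So 1499/186 = [8; 16, 1, 10].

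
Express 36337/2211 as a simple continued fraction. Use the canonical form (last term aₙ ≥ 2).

[16; 2, 3, 3, 13, 2, 3]

36337 = 16*2211 + 961
2211 = 2*961 + 289
961 = 3*289 + 94
289 = 3*94 + 7
94 = 13*7 + 3
7 = 2*3 + 1
3 = 3*1 + 0  (stop)
So 36337/2211 = [16; 2, 3, 3, 13, 2, 3].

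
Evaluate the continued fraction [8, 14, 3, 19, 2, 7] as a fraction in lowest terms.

Fold from the inside: start with 7/1.
  2 + 1/7 = 15/7
  19 + 7/15 = 292/15
  3 + 15/292 = 891/292
  14 + 292/891 = 12766/891
  8 + 891/12766 = 103019/12766

103019/12766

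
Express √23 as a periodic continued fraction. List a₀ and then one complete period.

a₀ = ⌊√23⌋ = 4.
With m₀=0, d₀=1 and mₖ₊₁ = dₖaₖ − mₖ, dₖ₊₁ = (n − mₖ₊₁²)/dₖ, aₖ₊₁ = ⌊(a₀+mₖ₊₁)/dₖ₊₁⌋:
  k=1: m=4, d=7, a=1
  k=2: m=3, d=2, a=3
  k=3: m=3, d=7, a=1
  k=4: m=4, d=1, a=8
d=1 and a=2a₀=8 at k=4, so the next step gives (m, d) = (4, 7) again — its k=1 value — and the period has length 4.

[4; 1, 3, 1, 8]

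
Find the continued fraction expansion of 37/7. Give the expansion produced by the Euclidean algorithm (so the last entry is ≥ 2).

37 = 5*7 + 2
7 = 3*2 + 1
2 = 2*1 + 0  (stop)
So 37/7 = [5; 3, 2].

[5; 3, 2]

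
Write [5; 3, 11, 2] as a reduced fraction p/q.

378/71

Using pₖ = aₖpₖ₋₁ + pₖ₋₂ and qₖ = aₖqₖ₋₁ + qₖ₋₂:
  k=0: a=5, p=5, q=1
  k=1: a=3, p=16, q=3
  k=2: a=11, p=181, q=34
  k=3: a=2, p=378, q=71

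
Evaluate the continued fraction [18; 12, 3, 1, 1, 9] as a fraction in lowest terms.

14881/823

Fold from the inside: start with 9/1.
  1 + 1/9 = 10/9
  1 + 9/10 = 19/10
  3 + 10/19 = 67/19
  12 + 19/67 = 823/67
  18 + 67/823 = 14881/823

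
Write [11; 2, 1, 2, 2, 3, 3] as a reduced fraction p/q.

2433/214

Using pₖ = aₖpₖ₋₁ + pₖ₋₂ and qₖ = aₖqₖ₋₁ + qₖ₋₂:
  k=0: a=11, p=11, q=1
  k=1: a=2, p=23, q=2
  k=2: a=1, p=34, q=3
  k=3: a=2, p=91, q=8
  k=4: a=2, p=216, q=19
  k=5: a=3, p=739, q=65
  k=6: a=3, p=2433, q=214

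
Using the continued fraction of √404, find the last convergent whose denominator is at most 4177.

√404 = [20; 10, 40, …] (period length 2).
Convergents:
  p_0/q_0 = 20/1
  p_1/q_1 = 201/10
  p_2/q_2 = 8060/401
  p_3/q_3 = 80801/4020
  p_4/q_4 = 3240100/161201
q_3 = 4020 ≤ 4177 < 161201 = q_4, so the answer is 80801/4020.

80801/4020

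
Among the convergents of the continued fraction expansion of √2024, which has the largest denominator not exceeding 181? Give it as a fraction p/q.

4049/90

√2024 = [44; 1, 88, …] (period length 2).
Convergents:
  p_0/q_0 = 44/1
  p_1/q_1 = 45/1
  p_2/q_2 = 4004/89
  p_3/q_3 = 4049/90
  p_4/q_4 = 360316/8009
q_3 = 90 ≤ 181 < 8009 = q_4, so the answer is 4049/90.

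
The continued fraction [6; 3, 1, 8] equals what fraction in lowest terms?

Fold from the inside: start with 8/1.
  1 + 1/8 = 9/8
  3 + 8/9 = 35/9
  6 + 9/35 = 219/35

219/35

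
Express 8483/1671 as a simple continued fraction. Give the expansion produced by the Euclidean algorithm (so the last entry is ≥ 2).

[5; 13, 18, 3, 2]

8483 = 5·1671 + 128
1671 = 13·128 + 7
128 = 18·7 + 2
7 = 3·2 + 1
2 = 2·1 + 0  (stop)
So 8483/1671 = [5; 13, 18, 3, 2].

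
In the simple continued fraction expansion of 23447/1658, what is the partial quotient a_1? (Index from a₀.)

7

23447 = 14·1658 + 235   →  a_0 = 14
1658 = 7·235 + 13   →  a_1 = 7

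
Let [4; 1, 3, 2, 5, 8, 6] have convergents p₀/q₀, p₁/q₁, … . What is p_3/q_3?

43/9

Using pₖ = aₖpₖ₋₁ + pₖ₋₂, qₖ = aₖqₖ₋₁ + qₖ₋₂ (with p₋₁=1, p₋₂=0, q₋₁=0, q₋₂=1):
  k=0: a=4, p=4, q=1
  k=1: a=1, p=5, q=1
  k=2: a=3, p=19, q=4
  k=3: a=2, p=43, q=9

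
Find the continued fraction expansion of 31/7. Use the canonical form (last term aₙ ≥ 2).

31 = 4·7 + 3
7 = 2·3 + 1
3 = 3·1 + 0  (stop)
So 31/7 = [4; 2, 3].

[4; 2, 3]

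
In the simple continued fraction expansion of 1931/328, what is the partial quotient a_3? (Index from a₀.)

1

1931 = 5·328 + 291   →  a_0 = 5
328 = 1·291 + 37   →  a_1 = 1
291 = 7·37 + 32   →  a_2 = 7
37 = 1·32 + 5   →  a_3 = 1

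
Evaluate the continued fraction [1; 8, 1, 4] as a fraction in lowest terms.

49/44

Fold from the inside: start with 4/1.
  1 + 1/4 = 5/4
  8 + 4/5 = 44/5
  1 + 5/44 = 49/44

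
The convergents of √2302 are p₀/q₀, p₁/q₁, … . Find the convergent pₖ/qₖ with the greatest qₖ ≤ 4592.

218737/4559

√2302 = [47; 1, 46, 1, 94, …] (period length 4).
Convergents:
  p_0/q_0 = 47/1
  p_1/q_1 = 48/1
  p_2/q_2 = 2255/47
  p_3/q_3 = 2303/48
  p_4/q_4 = 218737/4559
  p_5/q_5 = 221040/4607
q_4 = 4559 ≤ 4592 < 4607 = q_5, so the answer is 218737/4559.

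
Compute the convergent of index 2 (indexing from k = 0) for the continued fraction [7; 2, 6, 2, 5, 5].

97/13

Using pₖ = aₖpₖ₋₁ + pₖ₋₂, qₖ = aₖqₖ₋₁ + qₖ₋₂ (with p₋₁=1, p₋₂=0, q₋₁=0, q₋₂=1):
  k=0: a=7, p=7, q=1
  k=1: a=2, p=15, q=2
  k=2: a=6, p=97, q=13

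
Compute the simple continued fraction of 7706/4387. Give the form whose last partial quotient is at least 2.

[1; 1, 3, 9, 3, 2, 16]

7706 = 1×4387 + 3319
4387 = 1×3319 + 1068
3319 = 3×1068 + 115
1068 = 9×115 + 33
115 = 3×33 + 16
33 = 2×16 + 1
16 = 16×1 + 0  (stop)
So 7706/4387 = [1; 1, 3, 9, 3, 2, 16].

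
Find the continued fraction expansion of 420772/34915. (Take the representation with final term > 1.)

[12; 19, 2, 14, 1, 18, 3]

420772 = 12*34915 + 1792
34915 = 19*1792 + 867
1792 = 2*867 + 58
867 = 14*58 + 55
58 = 1*55 + 3
55 = 18*3 + 1
3 = 3*1 + 0  (stop)
So 420772/34915 = [12; 19, 2, 14, 1, 18, 3].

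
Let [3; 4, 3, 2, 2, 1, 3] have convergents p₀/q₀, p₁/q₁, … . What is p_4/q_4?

Using pₖ = aₖpₖ₋₁ + pₖ₋₂, qₖ = aₖqₖ₋₁ + qₖ₋₂ (with p₋₁=1, p₋₂=0, q₋₁=0, q₋₂=1):
  k=0: a=3, p=3, q=1
  k=1: a=4, p=13, q=4
  k=2: a=3, p=42, q=13
  k=3: a=2, p=97, q=30
  k=4: a=2, p=236, q=73

236/73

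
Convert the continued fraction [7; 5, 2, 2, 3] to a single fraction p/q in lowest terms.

661/92

Fold from the inside: start with 3/1.
  2 + 1/3 = 7/3
  2 + 3/7 = 17/7
  5 + 7/17 = 92/17
  7 + 17/92 = 661/92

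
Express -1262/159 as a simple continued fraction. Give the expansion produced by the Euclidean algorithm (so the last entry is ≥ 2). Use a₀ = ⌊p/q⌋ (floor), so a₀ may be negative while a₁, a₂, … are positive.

-1262 = -8×159 + 10
159 = 15×10 + 9
10 = 1×9 + 1
9 = 9×1 + 0  (stop)
So -1262/159 = [-8; 15, 1, 9].

[-8; 15, 1, 9]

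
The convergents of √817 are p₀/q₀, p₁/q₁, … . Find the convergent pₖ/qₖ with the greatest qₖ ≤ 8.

√817 = [28; 1, 1, 2, 1, 1, 56, …] (period length 6).
Convergents:
  p_0/q_0 = 28/1
  p_1/q_1 = 29/1
  p_2/q_2 = 57/2
  p_3/q_3 = 143/5
  p_4/q_4 = 200/7
  p_5/q_5 = 343/12
q_4 = 7 ≤ 8 < 12 = q_5, so the answer is 200/7.

200/7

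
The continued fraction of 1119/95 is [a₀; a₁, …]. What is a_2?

3

1119 = 11·95 + 74   →  a_0 = 11
95 = 1·74 + 21   →  a_1 = 1
74 = 3·21 + 11   →  a_2 = 3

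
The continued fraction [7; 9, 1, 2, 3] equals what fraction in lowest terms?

Fold from the inside: start with 3/1.
  2 + 1/3 = 7/3
  1 + 3/7 = 10/7
  9 + 7/10 = 97/10
  7 + 10/97 = 689/97

689/97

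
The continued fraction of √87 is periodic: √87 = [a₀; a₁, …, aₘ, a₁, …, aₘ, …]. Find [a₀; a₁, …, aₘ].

[9; 3, 18]

a₀ = ⌊√87⌋ = 9.
With m₀=0, d₀=1 and mₖ₊₁ = dₖaₖ − mₖ, dₖ₊₁ = (n − mₖ₊₁²)/dₖ, aₖ₊₁ = ⌊(a₀+mₖ₊₁)/dₖ₊₁⌋:
  k=1: m=9, d=6, a=3
  k=2: m=9, d=1, a=18
d=1 and a=2a₀=18 at k=2, so the next step gives (m, d) = (9, 6) again — its k=1 value — and the period has length 2.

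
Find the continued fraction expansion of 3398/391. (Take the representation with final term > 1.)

[8; 1, 2, 4, 3, 9]

3398 = 8*391 + 270
391 = 1*270 + 121
270 = 2*121 + 28
121 = 4*28 + 9
28 = 3*9 + 1
9 = 9*1 + 0  (stop)
So 3398/391 = [8; 1, 2, 4, 3, 9].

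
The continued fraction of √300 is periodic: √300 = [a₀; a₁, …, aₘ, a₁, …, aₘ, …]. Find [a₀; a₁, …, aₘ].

[17; 3, 8, 3, 34]

a₀ = ⌊√300⌋ = 17.
With m₀=0, d₀=1 and mₖ₊₁ = dₖaₖ − mₖ, dₖ₊₁ = (n − mₖ₊₁²)/dₖ, aₖ₊₁ = ⌊(a₀+mₖ₊₁)/dₖ₊₁⌋:
  k=1: m=17, d=11, a=3
  k=2: m=16, d=4, a=8
  k=3: m=16, d=11, a=3
  k=4: m=17, d=1, a=34
d=1 and a=2a₀=34 at k=4, so the next step gives (m, d) = (17, 11) again — its k=1 value — and the period has length 4.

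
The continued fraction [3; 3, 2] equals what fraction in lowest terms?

Fold from the inside: start with 2/1.
  3 + 1/2 = 7/2
  3 + 2/7 = 23/7

23/7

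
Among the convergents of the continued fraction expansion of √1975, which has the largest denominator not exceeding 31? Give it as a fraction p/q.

1111/25

√1975 = [44; 2, 3, 1, 2, 1, 3, 2, 88, …] (period length 8).
Convergents:
  p_0/q_0 = 44/1
  p_1/q_1 = 89/2
  p_2/q_2 = 311/7
  p_3/q_3 = 400/9
  p_4/q_4 = 1111/25
  p_5/q_5 = 1511/34
q_4 = 25 ≤ 31 < 34 = q_5, so the answer is 1111/25.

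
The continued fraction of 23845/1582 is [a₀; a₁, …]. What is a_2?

1

23845 = 15·1582 + 115   →  a_0 = 15
1582 = 13·115 + 87   →  a_1 = 13
115 = 1·87 + 28   →  a_2 = 1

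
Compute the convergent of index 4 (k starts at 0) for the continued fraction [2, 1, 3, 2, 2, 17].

61/22

Using pₖ = aₖpₖ₋₁ + pₖ₋₂, qₖ = aₖqₖ₋₁ + qₖ₋₂ (with p₋₁=1, p₋₂=0, q₋₁=0, q₋₂=1):
  k=0: a=2, p=2, q=1
  k=1: a=1, p=3, q=1
  k=2: a=3, p=11, q=4
  k=3: a=2, p=25, q=9
  k=4: a=2, p=61, q=22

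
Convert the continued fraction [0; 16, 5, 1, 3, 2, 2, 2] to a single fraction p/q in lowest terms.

Fold from the inside: start with 2/1.
  2 + 1/2 = 5/2
  2 + 2/5 = 12/5
  3 + 5/12 = 41/12
  1 + 12/41 = 53/41
  5 + 41/53 = 306/53
  16 + 53/306 = 4949/306
  0 + 306/4949 = 306/4949

306/4949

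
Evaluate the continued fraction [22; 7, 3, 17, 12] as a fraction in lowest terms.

Using pₖ = aₖpₖ₋₁ + pₖ₋₂ and qₖ = aₖqₖ₋₁ + qₖ₋₂:
  k=0: a=22, p=22, q=1
  k=1: a=7, p=155, q=7
  k=2: a=3, p=487, q=22
  k=3: a=17, p=8434, q=381
  k=4: a=12, p=101695, q=4594

101695/4594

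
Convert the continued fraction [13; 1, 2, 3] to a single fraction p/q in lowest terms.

Using pₖ = aₖpₖ₋₁ + pₖ₋₂ and qₖ = aₖqₖ₋₁ + qₖ₋₂:
  k=0: a=13, p=13, q=1
  k=1: a=1, p=14, q=1
  k=2: a=2, p=41, q=3
  k=3: a=3, p=137, q=10

137/10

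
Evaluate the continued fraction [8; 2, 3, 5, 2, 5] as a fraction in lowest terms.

Using pₖ = aₖpₖ₋₁ + pₖ₋₂ and qₖ = aₖqₖ₋₁ + qₖ₋₂:
  k=0: a=8, p=8, q=1
  k=1: a=2, p=17, q=2
  k=2: a=3, p=59, q=7
  k=3: a=5, p=312, q=37
  k=4: a=2, p=683, q=81
  k=5: a=5, p=3727, q=442

3727/442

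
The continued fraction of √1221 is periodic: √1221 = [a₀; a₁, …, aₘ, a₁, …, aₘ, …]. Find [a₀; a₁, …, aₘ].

[34; 1, 16, 2, 16, 1, 68]

a₀ = ⌊√1221⌋ = 34.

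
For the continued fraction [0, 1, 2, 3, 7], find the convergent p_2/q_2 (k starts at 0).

Using pₖ = aₖpₖ₋₁ + pₖ₋₂, qₖ = aₖqₖ₋₁ + qₖ₋₂ (with p₋₁=1, p₋₂=0, q₋₁=0, q₋₂=1):
  k=0: a=0, p=0, q=1
  k=1: a=1, p=1, q=1
  k=2: a=2, p=2, q=3

2/3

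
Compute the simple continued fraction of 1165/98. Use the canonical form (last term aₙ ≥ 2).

[11; 1, 7, 1, 10]

1165 = 11*98 + 87
98 = 1*87 + 11
87 = 7*11 + 10
11 = 1*10 + 1
10 = 10*1 + 0  (stop)
So 1165/98 = [11; 1, 7, 1, 10].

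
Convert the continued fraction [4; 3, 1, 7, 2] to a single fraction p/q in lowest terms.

Fold from the inside: start with 2/1.
  7 + 1/2 = 15/2
  1 + 2/15 = 17/15
  3 + 15/17 = 66/17
  4 + 17/66 = 281/66

281/66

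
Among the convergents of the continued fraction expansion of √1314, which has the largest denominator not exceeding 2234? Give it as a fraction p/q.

42049/1160

√1314 = [36; 4, 72, …] (period length 2).
Convergents:
  p_0/q_0 = 36/1
  p_1/q_1 = 145/4
  p_2/q_2 = 10476/289
  p_3/q_3 = 42049/1160
  p_4/q_4 = 3038004/83809
q_3 = 1160 ≤ 2234 < 83809 = q_4, so the answer is 42049/1160.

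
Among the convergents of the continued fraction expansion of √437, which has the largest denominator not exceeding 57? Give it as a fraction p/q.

√437 = [20; 1, 9, 2, 9, 1, 40, …] (period length 6).
Convergents:
  p_0/q_0 = 20/1
  p_1/q_1 = 21/1
  p_2/q_2 = 209/10
  p_3/q_3 = 439/21
  p_4/q_4 = 4160/199
q_3 = 21 ≤ 57 < 199 = q_4, so the answer is 439/21.

439/21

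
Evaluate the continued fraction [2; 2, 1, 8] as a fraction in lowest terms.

61/26

Fold from the inside: start with 8/1.
  1 + 1/8 = 9/8
  2 + 8/9 = 26/9
  2 + 9/26 = 61/26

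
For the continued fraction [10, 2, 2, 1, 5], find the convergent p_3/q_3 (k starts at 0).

Using pₖ = aₖpₖ₋₁ + pₖ₋₂, qₖ = aₖqₖ₋₁ + qₖ₋₂ (with p₋₁=1, p₋₂=0, q₋₁=0, q₋₂=1):
  k=0: a=10, p=10, q=1
  k=1: a=2, p=21, q=2
  k=2: a=2, p=52, q=5
  k=3: a=1, p=73, q=7

73/7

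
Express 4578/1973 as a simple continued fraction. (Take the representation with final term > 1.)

4578 = 2×1973 + 632
1973 = 3×632 + 77
632 = 8×77 + 16
77 = 4×16 + 13
16 = 1×13 + 3
13 = 4×3 + 1
3 = 3×1 + 0  (stop)
So 4578/1973 = [2; 3, 8, 4, 1, 4, 3].

[2; 3, 8, 4, 1, 4, 3]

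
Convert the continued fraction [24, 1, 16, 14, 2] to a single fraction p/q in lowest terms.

Fold from the inside: start with 2/1.
  14 + 1/2 = 29/2
  16 + 2/29 = 466/29
  1 + 29/466 = 495/466
  24 + 466/495 = 12346/495

12346/495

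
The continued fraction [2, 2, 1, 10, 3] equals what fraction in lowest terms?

Fold from the inside: start with 3/1.
  10 + 1/3 = 31/3
  1 + 3/31 = 34/31
  2 + 31/34 = 99/34
  2 + 34/99 = 232/99

232/99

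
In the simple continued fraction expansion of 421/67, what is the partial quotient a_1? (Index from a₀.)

421 = 6·67 + 19   →  a_0 = 6
67 = 3·19 + 10   →  a_1 = 3

3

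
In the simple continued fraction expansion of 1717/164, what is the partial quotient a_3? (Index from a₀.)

1

1717 = 10·164 + 77   →  a_0 = 10
164 = 2·77 + 10   →  a_1 = 2
77 = 7·10 + 7   →  a_2 = 7
10 = 1·7 + 3   →  a_3 = 1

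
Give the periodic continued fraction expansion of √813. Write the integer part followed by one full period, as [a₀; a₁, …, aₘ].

[28; 1, 1, 18, 1, 1, 56]

a₀ = ⌊√813⌋ = 28.
With m₀=0, d₀=1 and mₖ₊₁ = dₖaₖ − mₖ, dₖ₊₁ = (n − mₖ₊₁²)/dₖ, aₖ₊₁ = ⌊(a₀+mₖ₊₁)/dₖ₊₁⌋:
  k=1: m=28, d=29, a=1
  k=2: m=1, d=28, a=1
  k=3: m=27, d=3, a=18
  k=4: m=27, d=28, a=1
  k=5: m=1, d=29, a=1
  k=6: m=28, d=1, a=56
d=1 and a=2a₀=56 at k=6, so the next step gives (m, d) = (28, 29) again — its k=1 value — and the period has length 6.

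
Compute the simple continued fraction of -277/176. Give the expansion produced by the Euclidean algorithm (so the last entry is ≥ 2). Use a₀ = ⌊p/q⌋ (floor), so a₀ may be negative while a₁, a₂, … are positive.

[-2; 2, 2, 1, 7, 1, 2]

-277 = -2×176 + 75
176 = 2×75 + 26
75 = 2×26 + 23
26 = 1×23 + 3
23 = 7×3 + 2
3 = 1×2 + 1
2 = 2×1 + 0  (stop)
So -277/176 = [-2; 2, 2, 1, 7, 1, 2].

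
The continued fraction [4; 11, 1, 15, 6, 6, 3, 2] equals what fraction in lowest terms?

Fold from the inside: start with 2/1.
  3 + 1/2 = 7/2
  6 + 2/7 = 44/7
  6 + 7/44 = 271/44
  15 + 44/271 = 4109/271
  1 + 271/4109 = 4380/4109
  11 + 4109/4380 = 52289/4380
  4 + 4380/52289 = 213536/52289

213536/52289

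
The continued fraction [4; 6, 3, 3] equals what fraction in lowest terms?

262/63

Using pₖ = aₖpₖ₋₁ + pₖ₋₂ and qₖ = aₖqₖ₋₁ + qₖ₋₂:
  k=0: a=4, p=4, q=1
  k=1: a=6, p=25, q=6
  k=2: a=3, p=79, q=19
  k=3: a=3, p=262, q=63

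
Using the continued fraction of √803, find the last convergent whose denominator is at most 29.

√803 = [28; 2, 1, 27, 1, 2, 56, …] (period length 6).
Convergents:
  p_0/q_0 = 28/1
  p_1/q_1 = 57/2
  p_2/q_2 = 85/3
  p_3/q_3 = 2352/83
q_2 = 3 ≤ 29 < 83 = q_3, so the answer is 85/3.

85/3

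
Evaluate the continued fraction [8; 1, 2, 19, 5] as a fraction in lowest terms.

Using pₖ = aₖpₖ₋₁ + pₖ₋₂ and qₖ = aₖqₖ₋₁ + qₖ₋₂:
  k=0: a=8, p=8, q=1
  k=1: a=1, p=9, q=1
  k=2: a=2, p=26, q=3
  k=3: a=19, p=503, q=58
  k=4: a=5, p=2541, q=293

2541/293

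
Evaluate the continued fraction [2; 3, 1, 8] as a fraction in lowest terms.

Fold from the inside: start with 8/1.
  1 + 1/8 = 9/8
  3 + 8/9 = 35/9
  2 + 9/35 = 79/35

79/35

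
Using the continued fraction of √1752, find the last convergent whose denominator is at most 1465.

√1752 = [41; 1, 5, 1, 82, …] (period length 4).
Convergents:
  p_0/q_0 = 41/1
  p_1/q_1 = 42/1
  p_2/q_2 = 251/6
  p_3/q_3 = 293/7
  p_4/q_4 = 24277/580
  p_5/q_5 = 24570/587
  p_6/q_6 = 147127/3515
q_5 = 587 ≤ 1465 < 3515 = q_6, so the answer is 24570/587.

24570/587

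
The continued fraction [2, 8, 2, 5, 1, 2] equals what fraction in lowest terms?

663/313

Using pₖ = aₖpₖ₋₁ + pₖ₋₂ and qₖ = aₖqₖ₋₁ + qₖ₋₂:
  k=0: a=2, p=2, q=1
  k=1: a=8, p=17, q=8
  k=2: a=2, p=36, q=17
  k=3: a=5, p=197, q=93
  k=4: a=1, p=233, q=110
  k=5: a=2, p=663, q=313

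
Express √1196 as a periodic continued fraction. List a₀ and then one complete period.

a₀ = ⌊√1196⌋ = 34.
With m₀=0, d₀=1 and mₖ₊₁ = dₖaₖ − mₖ, dₖ₊₁ = (n − mₖ₊₁²)/dₖ, aₖ₊₁ = ⌊(a₀+mₖ₊₁)/dₖ₊₁⌋:
  k=1: m=34, d=40, a=1
  k=2: m=6, d=29, a=1
  k=3: m=23, d=23, a=2
  k=4: m=23, d=29, a=1
  k=5: m=6, d=40, a=1
  k=6: m=34, d=1, a=68
d=1 and a=2a₀=68 at k=6, so the next step gives (m, d) = (34, 40) again — its k=1 value — and the period has length 6.

[34; 1, 1, 2, 1, 1, 68]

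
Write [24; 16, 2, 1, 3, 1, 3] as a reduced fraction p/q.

20861/867

Fold from the inside: start with 3/1.
  1 + 1/3 = 4/3
  3 + 3/4 = 15/4
  1 + 4/15 = 19/15
  2 + 15/19 = 53/19
  16 + 19/53 = 867/53
  24 + 53/867 = 20861/867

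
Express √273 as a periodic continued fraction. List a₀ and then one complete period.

a₀ = ⌊√273⌋ = 16.
With m₀=0, d₀=1 and mₖ₊₁ = dₖaₖ − mₖ, dₖ₊₁ = (n − mₖ₊₁²)/dₖ, aₖ₊₁ = ⌊(a₀+mₖ₊₁)/dₖ₊₁⌋:
  k=1: m=16, d=17, a=1
  k=2: m=1, d=16, a=1
  k=3: m=15, d=3, a=10
  k=4: m=15, d=16, a=1
  k=5: m=1, d=17, a=1
  k=6: m=16, d=1, a=32
d=1 and a=2a₀=32 at k=6, so the next step gives (m, d) = (16, 17) again — its k=1 value — and the period has length 6.

[16; 1, 1, 10, 1, 1, 32]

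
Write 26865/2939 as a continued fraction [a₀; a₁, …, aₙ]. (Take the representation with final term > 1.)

[9; 7, 10, 10, 4]

26865 = 9×2939 + 414
2939 = 7×414 + 41
414 = 10×41 + 4
41 = 10×4 + 1
4 = 4×1 + 0  (stop)
So 26865/2939 = [9; 7, 10, 10, 4].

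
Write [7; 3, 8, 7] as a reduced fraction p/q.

Using pₖ = aₖpₖ₋₁ + pₖ₋₂ and qₖ = aₖqₖ₋₁ + qₖ₋₂:
  k=0: a=7, p=7, q=1
  k=1: a=3, p=22, q=3
  k=2: a=8, p=183, q=25
  k=3: a=7, p=1303, q=178

1303/178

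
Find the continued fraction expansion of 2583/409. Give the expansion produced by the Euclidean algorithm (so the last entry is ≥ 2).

2583 = 6×409 + 129
409 = 3×129 + 22
129 = 5×22 + 19
22 = 1×19 + 3
19 = 6×3 + 1
3 = 3×1 + 0  (stop)
So 2583/409 = [6; 3, 5, 1, 6, 3].

[6; 3, 5, 1, 6, 3]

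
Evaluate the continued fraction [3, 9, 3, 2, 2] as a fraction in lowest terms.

491/158

Fold from the inside: start with 2/1.
  2 + 1/2 = 5/2
  3 + 2/5 = 17/5
  9 + 5/17 = 158/17
  3 + 17/158 = 491/158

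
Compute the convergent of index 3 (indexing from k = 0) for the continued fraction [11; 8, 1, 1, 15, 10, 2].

Using pₖ = aₖpₖ₋₁ + pₖ₋₂, qₖ = aₖqₖ₋₁ + qₖ₋₂ (with p₋₁=1, p₋₂=0, q₋₁=0, q₋₂=1):
  k=0: a=11, p=11, q=1
  k=1: a=8, p=89, q=8
  k=2: a=1, p=100, q=9
  k=3: a=1, p=189, q=17

189/17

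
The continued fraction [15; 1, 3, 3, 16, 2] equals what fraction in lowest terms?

6891/437

Using pₖ = aₖpₖ₋₁ + pₖ₋₂ and qₖ = aₖqₖ₋₁ + qₖ₋₂:
  k=0: a=15, p=15, q=1
  k=1: a=1, p=16, q=1
  k=2: a=3, p=63, q=4
  k=3: a=3, p=205, q=13
  k=4: a=16, p=3343, q=212
  k=5: a=2, p=6891, q=437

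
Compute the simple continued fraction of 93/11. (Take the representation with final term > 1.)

93 = 8*11 + 5
11 = 2*5 + 1
5 = 5*1 + 0  (stop)
So 93/11 = [8; 2, 5].

[8; 2, 5]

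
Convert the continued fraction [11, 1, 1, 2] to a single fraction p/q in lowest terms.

Using pₖ = aₖpₖ₋₁ + pₖ₋₂ and qₖ = aₖqₖ₋₁ + qₖ₋₂:
  k=0: a=11, p=11, q=1
  k=1: a=1, p=12, q=1
  k=2: a=1, p=23, q=2
  k=3: a=2, p=58, q=5

58/5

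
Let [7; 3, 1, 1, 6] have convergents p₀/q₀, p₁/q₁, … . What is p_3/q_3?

51/7

Using pₖ = aₖpₖ₋₁ + pₖ₋₂, qₖ = aₖqₖ₋₁ + qₖ₋₂ (with p₋₁=1, p₋₂=0, q₋₁=0, q₋₂=1):
  k=0: a=7, p=7, q=1
  k=1: a=3, p=22, q=3
  k=2: a=1, p=29, q=4
  k=3: a=1, p=51, q=7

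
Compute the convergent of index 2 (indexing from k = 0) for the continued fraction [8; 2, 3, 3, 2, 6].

Using pₖ = aₖpₖ₋₁ + pₖ₋₂, qₖ = aₖqₖ₋₁ + qₖ₋₂ (with p₋₁=1, p₋₂=0, q₋₁=0, q₋₂=1):
  k=0: a=8, p=8, q=1
  k=1: a=2, p=17, q=2
  k=2: a=3, p=59, q=7

59/7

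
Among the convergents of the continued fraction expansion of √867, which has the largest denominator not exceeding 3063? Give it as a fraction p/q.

70226/2385

√867 = [29; 2, 4, 29, 4, 2, 58, …] (period length 6).
Convergents:
  p_0/q_0 = 29/1
  p_1/q_1 = 59/2
  p_2/q_2 = 265/9
  p_3/q_3 = 7744/263
  p_4/q_4 = 31241/1061
  p_5/q_5 = 70226/2385
  p_6/q_6 = 4104349/139391
q_5 = 2385 ≤ 3063 < 139391 = q_6, so the answer is 70226/2385.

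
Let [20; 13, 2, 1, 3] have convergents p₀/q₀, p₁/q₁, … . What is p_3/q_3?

Using pₖ = aₖpₖ₋₁ + pₖ₋₂, qₖ = aₖqₖ₋₁ + qₖ₋₂ (with p₋₁=1, p₋₂=0, q₋₁=0, q₋₂=1):
  k=0: a=20, p=20, q=1
  k=1: a=13, p=261, q=13
  k=2: a=2, p=542, q=27
  k=3: a=1, p=803, q=40

803/40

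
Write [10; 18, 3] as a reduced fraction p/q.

553/55

Fold from the inside: start with 3/1.
  18 + 1/3 = 55/3
  10 + 3/55 = 553/55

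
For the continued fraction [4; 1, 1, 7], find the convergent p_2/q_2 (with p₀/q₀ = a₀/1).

9/2

Using pₖ = aₖpₖ₋₁ + pₖ₋₂, qₖ = aₖqₖ₋₁ + qₖ₋₂ (with p₋₁=1, p₋₂=0, q₋₁=0, q₋₂=1):
  k=0: a=4, p=4, q=1
  k=1: a=1, p=5, q=1
  k=2: a=1, p=9, q=2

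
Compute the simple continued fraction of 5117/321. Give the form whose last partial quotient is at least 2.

[15; 1, 15, 1, 8, 2]

5117 = 15*321 + 302
321 = 1*302 + 19
302 = 15*19 + 17
19 = 1*17 + 2
17 = 8*2 + 1
2 = 2*1 + 0  (stop)
So 5117/321 = [15; 1, 15, 1, 8, 2].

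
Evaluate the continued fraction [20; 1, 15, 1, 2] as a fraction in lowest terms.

Fold from the inside: start with 2/1.
  1 + 1/2 = 3/2
  15 + 2/3 = 47/3
  1 + 3/47 = 50/47
  20 + 47/50 = 1047/50

1047/50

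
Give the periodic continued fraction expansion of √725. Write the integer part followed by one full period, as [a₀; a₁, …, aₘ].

a₀ = ⌊√725⌋ = 26.

[26; 1, 12, 2, 12, 1, 52]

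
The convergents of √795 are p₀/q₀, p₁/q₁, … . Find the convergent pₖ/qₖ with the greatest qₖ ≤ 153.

1297/46

√795 = [28; 5, 9, 5, 56, …] (period length 4).
Convergents:
  p_0/q_0 = 28/1
  p_1/q_1 = 141/5
  p_2/q_2 = 1297/46
  p_3/q_3 = 6626/235
q_2 = 46 ≤ 153 < 235 = q_3, so the answer is 1297/46.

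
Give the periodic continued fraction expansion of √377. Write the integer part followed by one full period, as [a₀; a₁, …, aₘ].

[19; 2, 2, 2, 38]

a₀ = ⌊√377⌋ = 19.
With m₀=0, d₀=1 and mₖ₊₁ = dₖaₖ − mₖ, dₖ₊₁ = (n − mₖ₊₁²)/dₖ, aₖ₊₁ = ⌊(a₀+mₖ₊₁)/dₖ₊₁⌋:
  k=1: m=19, d=16, a=2
  k=2: m=13, d=13, a=2
  k=3: m=13, d=16, a=2
  k=4: m=19, d=1, a=38
d=1 and a=2a₀=38 at k=4, so the next step gives (m, d) = (19, 16) again — its k=1 value — and the period has length 4.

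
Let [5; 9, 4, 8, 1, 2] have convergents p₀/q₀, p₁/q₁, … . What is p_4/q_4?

1747/342

Using pₖ = aₖpₖ₋₁ + pₖ₋₂, qₖ = aₖqₖ₋₁ + qₖ₋₂ (with p₋₁=1, p₋₂=0, q₋₁=0, q₋₂=1):
  k=0: a=5, p=5, q=1
  k=1: a=9, p=46, q=9
  k=2: a=4, p=189, q=37
  k=3: a=8, p=1558, q=305
  k=4: a=1, p=1747, q=342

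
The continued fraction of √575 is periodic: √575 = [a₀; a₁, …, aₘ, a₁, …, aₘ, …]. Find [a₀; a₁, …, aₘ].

[23; 1, 46]

a₀ = ⌊√575⌋ = 23.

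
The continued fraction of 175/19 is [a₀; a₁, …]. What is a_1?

4

175 = 9·19 + 4   →  a_0 = 9
19 = 4·4 + 3   →  a_1 = 4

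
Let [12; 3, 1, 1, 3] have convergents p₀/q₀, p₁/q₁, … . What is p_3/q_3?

Using pₖ = aₖpₖ₋₁ + pₖ₋₂, qₖ = aₖqₖ₋₁ + qₖ₋₂ (with p₋₁=1, p₋₂=0, q₋₁=0, q₋₂=1):
  k=0: a=12, p=12, q=1
  k=1: a=3, p=37, q=3
  k=2: a=1, p=49, q=4
  k=3: a=1, p=86, q=7

86/7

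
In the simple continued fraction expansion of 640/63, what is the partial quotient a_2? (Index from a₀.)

3

640 = 10·63 + 10   →  a_0 = 10
63 = 6·10 + 3   →  a_1 = 6
10 = 3·3 + 1   →  a_2 = 3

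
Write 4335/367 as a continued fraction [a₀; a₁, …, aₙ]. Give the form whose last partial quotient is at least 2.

4335 = 11×367 + 298
367 = 1×298 + 69
298 = 4×69 + 22
69 = 3×22 + 3
22 = 7×3 + 1
3 = 3×1 + 0  (stop)
So 4335/367 = [11; 1, 4, 3, 7, 3].

[11; 1, 4, 3, 7, 3]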